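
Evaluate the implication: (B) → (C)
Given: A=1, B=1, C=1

Antecedent (B) = 1; consequent (C) = 1.
1 → 1 = 1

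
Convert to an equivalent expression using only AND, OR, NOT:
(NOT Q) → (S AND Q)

Q OR (S AND Q)
(Implication elimination: A → B = NOT A OR B)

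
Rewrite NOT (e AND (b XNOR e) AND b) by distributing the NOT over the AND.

NOT e OR NOT (b XNOR e) OR NOT b
De Morgan's: NOT(AND of terms) = OR of negations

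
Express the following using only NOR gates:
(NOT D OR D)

(((D NOR D) NOR D) NOR ((D NOR D) NOR D))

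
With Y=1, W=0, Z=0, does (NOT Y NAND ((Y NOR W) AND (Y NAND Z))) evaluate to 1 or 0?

Substituting: (NOT 1 NAND ((1 NOR 0) AND (1 NAND 0)))
= 1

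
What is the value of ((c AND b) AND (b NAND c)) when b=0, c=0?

Substituting: ((0 AND 0) AND (0 NAND 0))
= 0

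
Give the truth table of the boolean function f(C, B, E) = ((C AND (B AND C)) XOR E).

C | B | E | Output
------------------
0 | 0 | 0 | 0
0 | 0 | 1 | 1
0 | 1 | 0 | 0
0 | 1 | 1 | 1
1 | 0 | 0 | 0
1 | 0 | 1 | 1
1 | 1 | 0 | 1
1 | 1 | 1 | 0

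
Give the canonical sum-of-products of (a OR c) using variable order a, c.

Σm(1, 2, 3) = (NOT a AND c) OR (a AND NOT c) OR (a AND c)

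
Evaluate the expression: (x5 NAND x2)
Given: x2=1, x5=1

Substituting: (1 NAND 1)
= 0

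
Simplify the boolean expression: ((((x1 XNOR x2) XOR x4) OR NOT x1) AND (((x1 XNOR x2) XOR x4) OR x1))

By distribution ((E OR v) AND (E OR NOT v) = E):
= ((x1 XNOR x2) XOR x4)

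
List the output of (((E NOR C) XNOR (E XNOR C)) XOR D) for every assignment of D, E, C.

D | E | C | Output
------------------
0 | 0 | 0 | 1
0 | 0 | 1 | 1
0 | 1 | 0 | 1
0 | 1 | 1 | 0
1 | 0 | 0 | 0
1 | 0 | 1 | 0
1 | 1 | 0 | 0
1 | 1 | 1 | 1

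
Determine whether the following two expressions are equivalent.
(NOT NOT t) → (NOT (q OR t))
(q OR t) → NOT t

Yes, Contrapositive is always equivalent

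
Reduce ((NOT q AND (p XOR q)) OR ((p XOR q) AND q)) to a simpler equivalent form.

By distribution ((E AND v) OR (E AND NOT v) = E):
= (p XOR q)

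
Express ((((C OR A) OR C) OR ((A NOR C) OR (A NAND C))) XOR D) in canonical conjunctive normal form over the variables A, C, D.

(A OR C OR NOT D) AND (A OR NOT C OR NOT D) AND (NOT A OR C OR NOT D) AND (NOT A OR NOT C OR NOT D)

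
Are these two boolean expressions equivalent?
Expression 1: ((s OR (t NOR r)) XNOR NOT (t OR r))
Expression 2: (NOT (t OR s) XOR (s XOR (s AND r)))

No. Counterexample: with s=0, r=0, t=1, Expression 1 = 1 but Expression 2 = 0.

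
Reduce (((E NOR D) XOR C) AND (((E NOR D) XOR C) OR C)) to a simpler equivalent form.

By absorption (E AND (E OR v) = E):
= ((E NOR D) XOR C)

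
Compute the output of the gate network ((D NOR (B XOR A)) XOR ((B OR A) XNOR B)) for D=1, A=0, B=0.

Substituting: ((1 NOR (0 XOR 0)) XOR ((0 OR 0) XNOR 0))
= 1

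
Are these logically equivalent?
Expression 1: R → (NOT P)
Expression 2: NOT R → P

No, Inverse is not equivalent to original (counterexample: R=0, P=0)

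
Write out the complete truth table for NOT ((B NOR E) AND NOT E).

B | E | Output
--------------
0 | 0 | 0
0 | 1 | 1
1 | 0 | 1
1 | 1 | 1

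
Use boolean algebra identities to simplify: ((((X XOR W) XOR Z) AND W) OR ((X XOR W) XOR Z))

By absorption (E OR (E AND v) = E):
= ((X XOR W) XOR Z)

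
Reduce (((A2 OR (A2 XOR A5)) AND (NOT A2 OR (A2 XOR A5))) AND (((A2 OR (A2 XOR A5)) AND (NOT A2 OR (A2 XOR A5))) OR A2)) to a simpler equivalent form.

By absorption (E AND (E OR v) = E) then distribution ((E OR v) AND (E OR NOT v) = E):
= (A2 XOR A5)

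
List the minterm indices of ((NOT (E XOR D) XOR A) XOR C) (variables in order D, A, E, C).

Σm(0, 3, 5, 6, 9, 10, 12, 15) = (NOT D AND NOT A AND NOT E AND NOT C) OR (NOT D AND NOT A AND E AND C) OR (NOT D AND A AND NOT E AND C) OR (NOT D AND A AND E AND NOT C) OR (D AND NOT A AND NOT E AND C) OR (D AND NOT A AND E AND NOT C) OR (D AND A AND NOT E AND NOT C) OR (D AND A AND E AND C)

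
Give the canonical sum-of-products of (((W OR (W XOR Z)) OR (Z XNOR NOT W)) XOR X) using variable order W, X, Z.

Σm(1, 2, 4, 5) = (NOT W AND NOT X AND Z) OR (NOT W AND X AND NOT Z) OR (W AND NOT X AND NOT Z) OR (W AND NOT X AND Z)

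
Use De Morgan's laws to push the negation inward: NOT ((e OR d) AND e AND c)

NOT (e OR d) OR NOT e OR NOT c
De Morgan's: NOT(AND of terms) = OR of negations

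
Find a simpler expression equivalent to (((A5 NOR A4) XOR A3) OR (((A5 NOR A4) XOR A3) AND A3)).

By absorption (E OR (E AND v) = E):
= ((A5 NOR A4) XOR A3)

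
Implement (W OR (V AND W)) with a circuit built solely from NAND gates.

((W NAND W) NAND (((V NAND W) NAND (V NAND W)) NAND ((V NAND W) NAND (V NAND W))))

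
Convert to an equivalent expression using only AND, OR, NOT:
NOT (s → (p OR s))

s AND NOT (p OR s)
(Negated implication: NOT(A → B) = A AND NOT B)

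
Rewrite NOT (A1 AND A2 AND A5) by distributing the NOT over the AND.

NOT A1 OR NOT A2 OR NOT A5
De Morgan's: NOT(AND of terms) = OR of negations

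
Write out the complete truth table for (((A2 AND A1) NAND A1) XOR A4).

A1 | A4 | A2 | Output
---------------------
0 | 0 | 0 | 1
0 | 0 | 1 | 1
0 | 1 | 0 | 0
0 | 1 | 1 | 0
1 | 0 | 0 | 1
1 | 0 | 1 | 0
1 | 1 | 0 | 0
1 | 1 | 1 | 1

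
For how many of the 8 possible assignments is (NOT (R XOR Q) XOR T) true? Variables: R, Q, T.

Satisfying assignments: (0,0,0), (0,1,1), (1,0,1), (1,1,0)
Count: 4 out of 8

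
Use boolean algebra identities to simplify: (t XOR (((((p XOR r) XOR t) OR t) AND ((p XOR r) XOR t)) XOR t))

By XOR self-cancellation ((E XOR v) XOR v = E) then absorption (E AND (E OR v) = E):
= ((p XOR r) XOR t)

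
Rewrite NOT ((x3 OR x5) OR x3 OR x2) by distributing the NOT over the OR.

NOT (x3 OR x5) AND NOT x3 AND NOT x2
De Morgan's: NOT(OR of terms) = AND of negations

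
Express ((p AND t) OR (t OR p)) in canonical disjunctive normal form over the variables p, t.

(NOT p AND t) OR (p AND NOT t) OR (p AND t)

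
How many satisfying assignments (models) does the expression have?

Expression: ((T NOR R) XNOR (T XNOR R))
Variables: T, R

Satisfying assignments: (0,0), (0,1), (1,0)
Count: 3 out of 4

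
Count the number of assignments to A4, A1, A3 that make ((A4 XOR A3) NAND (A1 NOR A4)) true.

Satisfying assignments: (0,0,0), (0,1,0), (0,1,1), (1,0,0), (1,0,1), (1,1,0), (1,1,1)
Count: 7 out of 8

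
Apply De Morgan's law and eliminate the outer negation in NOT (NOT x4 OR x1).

x4 AND NOT x1
De Morgan's: NOT(OR of terms) = AND of negations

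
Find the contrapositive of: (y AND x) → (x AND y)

Contrapositive: NOT (x AND y) → NOT (y AND x)
Note: A statement and its contrapositive are logically equivalent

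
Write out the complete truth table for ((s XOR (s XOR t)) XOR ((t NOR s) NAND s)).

s | t | Output
--------------
0 | 0 | 1
0 | 1 | 0
1 | 0 | 1
1 | 1 | 0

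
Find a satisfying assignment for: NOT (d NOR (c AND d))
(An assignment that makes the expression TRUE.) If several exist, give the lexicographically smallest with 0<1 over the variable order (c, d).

c=0, d=1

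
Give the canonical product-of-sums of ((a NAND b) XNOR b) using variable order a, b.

ΠM(0, 2, 3) = (a OR b) AND (NOT a OR b) AND (NOT a OR NOT b)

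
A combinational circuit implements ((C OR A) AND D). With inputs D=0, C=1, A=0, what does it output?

Substituting: ((1 OR 0) AND 0)
= 0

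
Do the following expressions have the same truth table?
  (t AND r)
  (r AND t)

Yes, they are equivalent — the two output columns agree on all 4 assignments:
t | r | Expression 1 | Expression 2
-----------------------------------
0 | 0 | 0 | 0
0 | 1 | 0 | 0
1 | 0 | 0 | 0
1 | 1 | 1 | 1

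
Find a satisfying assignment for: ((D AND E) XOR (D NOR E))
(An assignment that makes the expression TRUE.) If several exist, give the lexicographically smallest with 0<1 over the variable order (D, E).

D=0, E=0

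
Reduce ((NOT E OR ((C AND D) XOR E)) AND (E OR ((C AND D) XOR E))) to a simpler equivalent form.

By distribution ((E OR v) AND (E OR NOT v) = E):
= ((C AND D) XOR E)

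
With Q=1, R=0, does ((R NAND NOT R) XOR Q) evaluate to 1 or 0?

Substituting: ((0 NAND NOT 0) XOR 1)
= 0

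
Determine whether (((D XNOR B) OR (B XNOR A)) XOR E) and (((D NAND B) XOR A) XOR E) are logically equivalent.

No. Counterexample: with A=0, E=0, D=0, B=1, Expression 1 = 0 but Expression 2 = 1.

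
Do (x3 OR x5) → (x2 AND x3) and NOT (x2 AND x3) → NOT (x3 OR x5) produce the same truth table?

Yes, Contrapositive is always equivalent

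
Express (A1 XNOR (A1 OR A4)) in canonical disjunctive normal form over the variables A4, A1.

(NOT A4 AND NOT A1) OR (NOT A4 AND A1) OR (A4 AND A1)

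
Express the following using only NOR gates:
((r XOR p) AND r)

((((((r NOR p) NOR (r NOR p)) NOR ((r NOR p) NOR (r NOR p))) NOR ((((r NOR r) NOR (p NOR p)) NOR ((r NOR r) NOR (p NOR p))) NOR (((r NOR r) NOR (p NOR p)) NOR ((r NOR r) NOR (p NOR p))))) NOR ((((r NOR p) NOR (r NOR p)) NOR ((r NOR p) NOR (r NOR p))) NOR ((((r NOR r) NOR (p NOR p)) NOR ((r NOR r) NOR (p NOR p))) NOR (((r NOR r) NOR (p NOR p)) NOR ((r NOR r) NOR (p NOR p)))))) NOR (r NOR r))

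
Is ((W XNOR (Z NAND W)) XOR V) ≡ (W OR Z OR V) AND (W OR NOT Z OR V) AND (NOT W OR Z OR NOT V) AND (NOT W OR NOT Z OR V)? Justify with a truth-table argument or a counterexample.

Yes, they are equivalent — the two output columns agree on all 8 assignments:
W | Z | V | Expression 1 | Expression 2
---------------------------------------
0 | 0 | 0 | 0 | 0
0 | 0 | 1 | 1 | 1
0 | 1 | 0 | 0 | 0
0 | 1 | 1 | 1 | 1
1 | 0 | 0 | 1 | 1
1 | 0 | 1 | 0 | 0
1 | 1 | 0 | 0 | 0
1 | 1 | 1 | 1 | 1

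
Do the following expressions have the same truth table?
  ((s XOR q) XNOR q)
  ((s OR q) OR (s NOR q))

No. Counterexample: with s=1, q=0, Expression 1 = 0 but Expression 2 = 1.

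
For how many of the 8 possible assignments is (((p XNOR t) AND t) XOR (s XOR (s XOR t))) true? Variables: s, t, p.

Satisfying assignments: (0,1,0), (1,1,0)
Count: 2 out of 8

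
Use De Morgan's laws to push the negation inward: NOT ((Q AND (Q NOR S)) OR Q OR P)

NOT (Q AND (Q NOR S)) AND NOT Q AND NOT P
De Morgan's: NOT(OR of terms) = AND of negations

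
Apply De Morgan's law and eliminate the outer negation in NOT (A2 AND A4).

NOT A2 OR NOT A4
De Morgan's: NOT(AND of terms) = OR of negations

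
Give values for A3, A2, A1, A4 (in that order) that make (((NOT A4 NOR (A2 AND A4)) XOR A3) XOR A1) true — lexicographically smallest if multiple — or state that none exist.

A3=0, A2=0, A1=0, A4=1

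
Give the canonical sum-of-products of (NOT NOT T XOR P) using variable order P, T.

Σm(1, 2) = (NOT P AND T) OR (P AND NOT T)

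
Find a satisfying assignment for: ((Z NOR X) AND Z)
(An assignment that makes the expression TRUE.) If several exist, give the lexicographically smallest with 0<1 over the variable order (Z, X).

UNSATISFIABLE - no assignment makes this expression true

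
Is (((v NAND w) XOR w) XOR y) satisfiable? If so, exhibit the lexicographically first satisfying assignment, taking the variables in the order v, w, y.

v=0, w=0, y=0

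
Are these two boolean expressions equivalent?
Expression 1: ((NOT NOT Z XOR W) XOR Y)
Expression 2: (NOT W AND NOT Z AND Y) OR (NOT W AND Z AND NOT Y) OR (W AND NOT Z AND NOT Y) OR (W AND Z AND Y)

Yes, they are equivalent — the two output columns agree on all 8 assignments:
W | Z | Y | Expression 1 | Expression 2
---------------------------------------
0 | 0 | 0 | 0 | 0
0 | 0 | 1 | 1 | 1
0 | 1 | 0 | 1 | 1
0 | 1 | 1 | 0 | 0
1 | 0 | 0 | 1 | 1
1 | 0 | 1 | 0 | 0
1 | 1 | 0 | 0 | 0
1 | 1 | 1 | 1 | 1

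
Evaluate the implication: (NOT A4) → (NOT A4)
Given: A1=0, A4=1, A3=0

Antecedent (NOT A4) = 0; consequent (NOT A4) = 0.
0 → 0 = 1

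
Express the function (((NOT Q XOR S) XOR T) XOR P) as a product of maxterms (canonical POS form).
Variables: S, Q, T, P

ΠM(1, 2, 4, 7, 8, 11, 13, 14) = (S OR Q OR T OR NOT P) AND (S OR Q OR NOT T OR P) AND (S OR NOT Q OR T OR P) AND (S OR NOT Q OR NOT T OR NOT P) AND (NOT S OR Q OR T OR P) AND (NOT S OR Q OR NOT T OR NOT P) AND (NOT S OR NOT Q OR T OR NOT P) AND (NOT S OR NOT Q OR NOT T OR P)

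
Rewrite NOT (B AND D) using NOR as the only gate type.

(((B NOR B) NOR (D NOR D)) NOR ((B NOR B) NOR (D NOR D)))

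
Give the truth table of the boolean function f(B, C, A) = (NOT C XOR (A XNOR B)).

B | C | A | Output
------------------
0 | 0 | 0 | 0
0 | 0 | 1 | 1
0 | 1 | 0 | 1
0 | 1 | 1 | 0
1 | 0 | 0 | 1
1 | 0 | 1 | 0
1 | 1 | 0 | 0
1 | 1 | 1 | 1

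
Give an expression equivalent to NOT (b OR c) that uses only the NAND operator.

(((b NAND b) NAND (c NAND c)) NAND ((b NAND b) NAND (c NAND c)))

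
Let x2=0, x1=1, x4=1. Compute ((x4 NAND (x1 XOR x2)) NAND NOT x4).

Substituting: ((1 NAND (1 XOR 0)) NAND NOT 1)
= 1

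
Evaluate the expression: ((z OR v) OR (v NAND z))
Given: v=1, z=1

Substituting: ((1 OR 1) OR (1 NAND 1))
= 1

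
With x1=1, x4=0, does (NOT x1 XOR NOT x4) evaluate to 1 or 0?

Substituting: (NOT 1 XOR NOT 0)
= 1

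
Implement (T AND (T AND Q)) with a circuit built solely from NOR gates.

((T NOR T) NOR (((T NOR T) NOR (Q NOR Q)) NOR ((T NOR T) NOR (Q NOR Q))))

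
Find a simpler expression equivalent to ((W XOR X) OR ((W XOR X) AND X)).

By absorption (E OR (E AND v) = E):
= (W XOR X)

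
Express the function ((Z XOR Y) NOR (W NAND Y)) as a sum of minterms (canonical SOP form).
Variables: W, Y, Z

Σm(7) = (W AND Y AND Z)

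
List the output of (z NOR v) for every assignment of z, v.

z | v | Output
--------------
0 | 0 | 1
0 | 1 | 0
1 | 0 | 0
1 | 1 | 0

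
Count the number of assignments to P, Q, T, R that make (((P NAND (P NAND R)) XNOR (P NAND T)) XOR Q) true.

Satisfying assignments: (0,0,0,0), (0,0,0,1), (0,0,1,0), (0,0,1,1), (1,0,0,1), (1,0,1,0), (1,1,0,0), (1,1,1,1)
Count: 8 out of 16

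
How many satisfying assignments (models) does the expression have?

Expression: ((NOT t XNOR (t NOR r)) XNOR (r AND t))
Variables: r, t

Satisfying assignments: (1,0), (1,1)
Count: 2 out of 4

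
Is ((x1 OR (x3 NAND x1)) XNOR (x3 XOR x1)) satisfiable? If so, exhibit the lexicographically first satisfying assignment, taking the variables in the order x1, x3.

x1=0, x3=1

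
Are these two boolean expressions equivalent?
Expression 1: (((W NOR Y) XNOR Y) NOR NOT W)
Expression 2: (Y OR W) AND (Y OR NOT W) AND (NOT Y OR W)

Yes, they are equivalent — the two output columns agree on all 4 assignments:
Y | W | Expression 1 | Expression 2
-----------------------------------
0 | 0 | 0 | 0
0 | 1 | 0 | 0
1 | 0 | 0 | 0
1 | 1 | 1 | 1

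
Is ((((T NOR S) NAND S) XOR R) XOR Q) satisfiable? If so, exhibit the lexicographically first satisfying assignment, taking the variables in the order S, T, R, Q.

S=0, T=0, R=0, Q=0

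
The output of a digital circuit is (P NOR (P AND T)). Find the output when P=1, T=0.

Substituting: (1 NOR (1 AND 0))
= 0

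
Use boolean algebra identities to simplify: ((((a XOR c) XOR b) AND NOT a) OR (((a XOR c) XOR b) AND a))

By distribution ((E AND v) OR (E AND NOT v) = E):
= ((a XOR c) XOR b)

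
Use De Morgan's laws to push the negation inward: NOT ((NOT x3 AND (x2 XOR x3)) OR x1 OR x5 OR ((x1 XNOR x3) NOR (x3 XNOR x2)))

NOT (NOT x3 AND (x2 XOR x3)) AND NOT x1 AND NOT x5 AND NOT ((x1 XNOR x3) NOR (x3 XNOR x2))
De Morgan's: NOT(OR of terms) = AND of negations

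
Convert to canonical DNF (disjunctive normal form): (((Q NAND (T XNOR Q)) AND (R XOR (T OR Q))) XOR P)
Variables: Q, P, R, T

(NOT Q AND NOT P AND NOT R AND T) OR (NOT Q AND NOT P AND R AND NOT T) OR (NOT Q AND P AND NOT R AND NOT T) OR (NOT Q AND P AND R AND T) OR (Q AND NOT P AND NOT R AND NOT T) OR (Q AND P AND NOT R AND T) OR (Q AND P AND R AND NOT T) OR (Q AND P AND R AND T)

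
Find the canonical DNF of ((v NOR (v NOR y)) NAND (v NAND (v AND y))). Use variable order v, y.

(NOT v AND NOT y) OR (v AND NOT y) OR (v AND y)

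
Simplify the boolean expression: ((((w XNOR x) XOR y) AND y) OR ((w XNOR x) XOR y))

By absorption (E OR (E AND v) = E):
= ((w XNOR x) XOR y)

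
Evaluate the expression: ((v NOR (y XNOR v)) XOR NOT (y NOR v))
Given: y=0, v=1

Substituting: ((1 NOR (0 XNOR 1)) XOR NOT (0 NOR 1))
= 1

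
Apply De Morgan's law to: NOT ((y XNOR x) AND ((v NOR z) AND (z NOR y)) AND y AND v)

NOT (y XNOR x) OR NOT ((v NOR z) AND (z NOR y)) OR NOT y OR NOT v
De Morgan's: NOT(AND of terms) = OR of negations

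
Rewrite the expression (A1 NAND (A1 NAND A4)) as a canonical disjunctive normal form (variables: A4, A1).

(NOT A4 AND NOT A1) OR (A4 AND NOT A1) OR (A4 AND A1)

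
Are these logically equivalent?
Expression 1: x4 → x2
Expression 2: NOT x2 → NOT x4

Yes, Contrapositive is always equivalent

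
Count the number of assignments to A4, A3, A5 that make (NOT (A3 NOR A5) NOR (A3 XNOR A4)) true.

Satisfying assignments: (1,0,0)
Count: 1 out of 8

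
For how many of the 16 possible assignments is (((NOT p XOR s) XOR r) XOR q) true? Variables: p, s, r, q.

Satisfying assignments: (0,0,0,0), (0,0,1,1), (0,1,0,1), (0,1,1,0), (1,0,0,1), (1,0,1,0), (1,1,0,0), (1,1,1,1)
Count: 8 out of 16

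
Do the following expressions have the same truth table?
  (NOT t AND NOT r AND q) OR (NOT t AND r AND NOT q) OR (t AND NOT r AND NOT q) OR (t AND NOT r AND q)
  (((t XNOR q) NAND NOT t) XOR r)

Yes, they are equivalent — the two output columns agree on all 8 assignments:
t | r | q | Expression 1 | Expression 2
---------------------------------------
0 | 0 | 0 | 0 | 0
0 | 0 | 1 | 1 | 1
0 | 1 | 0 | 1 | 1
0 | 1 | 1 | 0 | 0
1 | 0 | 0 | 1 | 1
1 | 0 | 1 | 1 | 1
1 | 1 | 0 | 0 | 0
1 | 1 | 1 | 0 | 0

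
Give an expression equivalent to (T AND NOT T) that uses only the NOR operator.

((T NOR T) NOR ((T NOR T) NOR (T NOR T)))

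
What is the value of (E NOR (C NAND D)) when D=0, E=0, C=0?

Substituting: (0 NOR (0 NAND 0))
= 0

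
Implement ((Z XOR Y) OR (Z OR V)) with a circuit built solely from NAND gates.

((((Z NAND (Z NAND Y)) NAND (Y NAND (Z NAND Y))) NAND ((Z NAND (Z NAND Y)) NAND (Y NAND (Z NAND Y)))) NAND (((Z NAND Z) NAND (V NAND V)) NAND ((Z NAND Z) NAND (V NAND V))))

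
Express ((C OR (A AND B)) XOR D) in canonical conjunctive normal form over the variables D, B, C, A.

(D OR B OR C OR A) AND (D OR B OR C OR NOT A) AND (D OR NOT B OR C OR A) AND (NOT D OR B OR NOT C OR A) AND (NOT D OR B OR NOT C OR NOT A) AND (NOT D OR NOT B OR C OR NOT A) AND (NOT D OR NOT B OR NOT C OR A) AND (NOT D OR NOT B OR NOT C OR NOT A)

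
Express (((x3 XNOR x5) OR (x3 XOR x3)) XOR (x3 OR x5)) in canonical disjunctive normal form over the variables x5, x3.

(NOT x5 AND NOT x3) OR (NOT x5 AND x3) OR (x5 AND NOT x3)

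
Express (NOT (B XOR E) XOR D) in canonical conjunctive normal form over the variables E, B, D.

(E OR B OR NOT D) AND (E OR NOT B OR D) AND (NOT E OR B OR D) AND (NOT E OR NOT B OR NOT D)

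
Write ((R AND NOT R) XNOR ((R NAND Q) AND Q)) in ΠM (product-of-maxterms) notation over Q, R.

ΠM(2) = (NOT Q OR R)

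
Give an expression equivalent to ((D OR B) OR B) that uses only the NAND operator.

((((D NAND D) NAND (B NAND B)) NAND ((D NAND D) NAND (B NAND B))) NAND (B NAND B))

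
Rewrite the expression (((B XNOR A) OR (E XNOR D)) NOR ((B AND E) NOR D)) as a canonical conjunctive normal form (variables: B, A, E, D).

(B OR A OR E OR D) AND (B OR A OR E OR NOT D) AND (B OR A OR NOT E OR D) AND (B OR A OR NOT E OR NOT D) AND (B OR NOT A OR E OR D) AND (B OR NOT A OR NOT E OR D) AND (B OR NOT A OR NOT E OR NOT D) AND (NOT B OR A OR E OR D) AND (NOT B OR A OR NOT E OR NOT D) AND (NOT B OR NOT A OR E OR D) AND (NOT B OR NOT A OR E OR NOT D) AND (NOT B OR NOT A OR NOT E OR D) AND (NOT B OR NOT A OR NOT E OR NOT D)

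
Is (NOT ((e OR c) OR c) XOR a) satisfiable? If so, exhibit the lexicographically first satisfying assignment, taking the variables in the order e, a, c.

e=0, a=0, c=0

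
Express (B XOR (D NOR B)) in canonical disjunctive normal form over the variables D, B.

(NOT D AND NOT B) OR (NOT D AND B) OR (D AND B)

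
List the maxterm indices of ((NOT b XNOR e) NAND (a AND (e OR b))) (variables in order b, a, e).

ΠM(3, 6) = (b OR NOT a OR NOT e) AND (NOT b OR NOT a OR e)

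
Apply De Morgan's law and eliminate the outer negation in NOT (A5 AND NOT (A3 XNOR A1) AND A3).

NOT A5 OR (A3 XNOR A1) OR NOT A3
De Morgan's: NOT(AND of terms) = OR of negations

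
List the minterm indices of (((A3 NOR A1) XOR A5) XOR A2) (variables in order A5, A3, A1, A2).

Σm(0, 3, 5, 7, 9, 10, 12, 14) = (NOT A5 AND NOT A3 AND NOT A1 AND NOT A2) OR (NOT A5 AND NOT A3 AND A1 AND A2) OR (NOT A5 AND A3 AND NOT A1 AND A2) OR (NOT A5 AND A3 AND A1 AND A2) OR (A5 AND NOT A3 AND NOT A1 AND A2) OR (A5 AND NOT A3 AND A1 AND NOT A2) OR (A5 AND A3 AND NOT A1 AND NOT A2) OR (A5 AND A3 AND A1 AND NOT A2)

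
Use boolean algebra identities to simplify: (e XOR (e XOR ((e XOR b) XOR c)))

By XOR self-cancellation ((E XOR v) XOR v = E):
= ((e XOR b) XOR c)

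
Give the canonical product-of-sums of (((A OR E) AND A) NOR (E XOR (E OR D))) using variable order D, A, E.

ΠM(2, 3, 4, 6, 7) = (D OR NOT A OR E) AND (D OR NOT A OR NOT E) AND (NOT D OR A OR E) AND (NOT D OR NOT A OR E) AND (NOT D OR NOT A OR NOT E)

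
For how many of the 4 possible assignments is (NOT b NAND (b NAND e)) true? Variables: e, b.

Satisfying assignments: (0,1), (1,1)
Count: 2 out of 4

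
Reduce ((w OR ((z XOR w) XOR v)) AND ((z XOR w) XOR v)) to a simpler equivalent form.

By absorption (E AND (E OR v) = E):
= ((z XOR w) XOR v)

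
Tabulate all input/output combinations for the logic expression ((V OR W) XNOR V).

W | V | Output
--------------
0 | 0 | 1
0 | 1 | 1
1 | 0 | 0
1 | 1 | 1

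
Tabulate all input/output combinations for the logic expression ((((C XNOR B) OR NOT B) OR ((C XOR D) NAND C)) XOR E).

D | B | E | C | Output
----------------------
0 | 0 | 0 | 0 | 1
0 | 0 | 0 | 1 | 1
0 | 0 | 1 | 0 | 0
0 | 0 | 1 | 1 | 0
0 | 1 | 0 | 0 | 1
0 | 1 | 0 | 1 | 1
0 | 1 | 1 | 0 | 0
0 | 1 | 1 | 1 | 0
1 | 0 | 0 | 0 | 1
1 | 0 | 0 | 1 | 1
1 | 0 | 1 | 0 | 0
1 | 0 | 1 | 1 | 0
1 | 1 | 0 | 0 | 1
1 | 1 | 0 | 1 | 1
1 | 1 | 1 | 0 | 0
1 | 1 | 1 | 1 | 0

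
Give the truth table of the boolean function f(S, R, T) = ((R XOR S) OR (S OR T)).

S | R | T | Output
------------------
0 | 0 | 0 | 0
0 | 0 | 1 | 1
0 | 1 | 0 | 1
0 | 1 | 1 | 1
1 | 0 | 0 | 1
1 | 0 | 1 | 1
1 | 1 | 0 | 1
1 | 1 | 1 | 1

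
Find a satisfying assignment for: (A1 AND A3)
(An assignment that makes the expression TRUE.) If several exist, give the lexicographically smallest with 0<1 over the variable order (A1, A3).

A1=1, A3=1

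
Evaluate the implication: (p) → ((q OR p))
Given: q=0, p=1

Antecedent (p) = 1; consequent ((q OR p)) = 1.
1 → 1 = 1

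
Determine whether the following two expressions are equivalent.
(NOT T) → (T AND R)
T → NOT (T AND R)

No, Inverse is not equivalent to original (counterexample: R=0, T=0)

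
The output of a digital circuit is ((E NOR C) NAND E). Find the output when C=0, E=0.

Substituting: ((0 NOR 0) NAND 0)
= 1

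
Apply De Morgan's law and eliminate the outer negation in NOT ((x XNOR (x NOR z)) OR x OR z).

NOT (x XNOR (x NOR z)) AND NOT x AND NOT z
De Morgan's: NOT(OR of terms) = AND of negations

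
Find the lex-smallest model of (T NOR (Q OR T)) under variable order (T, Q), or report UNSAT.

T=0, Q=0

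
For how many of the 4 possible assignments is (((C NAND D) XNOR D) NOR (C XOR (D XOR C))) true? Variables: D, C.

Satisfying assignments: (0,0), (0,1)
Count: 2 out of 4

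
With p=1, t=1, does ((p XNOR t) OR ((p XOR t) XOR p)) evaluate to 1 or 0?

Substituting: ((1 XNOR 1) OR ((1 XOR 1) XOR 1))
= 1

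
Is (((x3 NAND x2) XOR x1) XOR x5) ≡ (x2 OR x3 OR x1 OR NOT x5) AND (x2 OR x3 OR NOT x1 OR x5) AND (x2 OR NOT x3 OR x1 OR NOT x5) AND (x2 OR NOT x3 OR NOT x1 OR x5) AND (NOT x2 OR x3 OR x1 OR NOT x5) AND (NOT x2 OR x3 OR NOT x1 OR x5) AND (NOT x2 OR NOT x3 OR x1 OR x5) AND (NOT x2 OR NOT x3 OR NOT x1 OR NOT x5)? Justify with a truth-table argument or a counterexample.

Yes, they are equivalent — the two output columns agree on all 16 assignments:
x2 | x3 | x1 | x5 | Expression 1 | Expression 2
-----------------------------------------------
0 | 0 | 0 | 0 | 1 | 1
0 | 0 | 0 | 1 | 0 | 0
0 | 0 | 1 | 0 | 0 | 0
0 | 0 | 1 | 1 | 1 | 1
0 | 1 | 0 | 0 | 1 | 1
0 | 1 | 0 | 1 | 0 | 0
0 | 1 | 1 | 0 | 0 | 0
0 | 1 | 1 | 1 | 1 | 1
1 | 0 | 0 | 0 | 1 | 1
1 | 0 | 0 | 1 | 0 | 0
1 | 0 | 1 | 0 | 0 | 0
1 | 0 | 1 | 1 | 1 | 1
1 | 1 | 0 | 0 | 0 | 0
1 | 1 | 0 | 1 | 1 | 1
1 | 1 | 1 | 0 | 1 | 1
1 | 1 | 1 | 1 | 0 | 0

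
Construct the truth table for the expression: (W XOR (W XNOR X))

W | X | Output
--------------
0 | 0 | 1
0 | 1 | 0
1 | 0 | 1
1 | 1 | 0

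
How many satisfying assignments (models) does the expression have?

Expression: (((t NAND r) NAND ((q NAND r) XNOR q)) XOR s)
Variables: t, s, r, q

Satisfying assignments: (0,0,0,0), (0,0,1,0), (0,0,1,1), (0,1,0,1), (1,0,0,0), (1,0,1,0), (1,0,1,1), (1,1,0,1)
Count: 8 out of 16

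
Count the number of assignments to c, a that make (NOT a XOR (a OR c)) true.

Satisfying assignments: (0,0), (0,1), (1,1)
Count: 3 out of 4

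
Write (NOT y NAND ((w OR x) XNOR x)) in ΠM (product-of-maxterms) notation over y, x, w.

ΠM(0, 2, 3) = (y OR x OR w) AND (y OR NOT x OR w) AND (y OR NOT x OR NOT w)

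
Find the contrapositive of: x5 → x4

Contrapositive: NOT x4 → NOT x5
Note: A statement and its contrapositive are logically equivalent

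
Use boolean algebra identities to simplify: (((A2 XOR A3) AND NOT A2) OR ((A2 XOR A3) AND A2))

By distribution ((E AND v) OR (E AND NOT v) = E):
= (A2 XOR A3)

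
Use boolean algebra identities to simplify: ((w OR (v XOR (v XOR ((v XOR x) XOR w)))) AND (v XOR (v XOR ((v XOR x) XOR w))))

By absorption (E AND (E OR v) = E) then XOR self-cancellation ((E XOR v) XOR v = E):
= ((v XOR x) XOR w)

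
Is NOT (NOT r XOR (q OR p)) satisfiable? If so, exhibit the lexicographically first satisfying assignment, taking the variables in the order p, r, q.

p=0, r=0, q=1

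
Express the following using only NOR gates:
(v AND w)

((v NOR v) NOR (w NOR w))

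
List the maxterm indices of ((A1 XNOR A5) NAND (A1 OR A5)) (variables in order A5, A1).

ΠM(3) = (NOT A5 OR NOT A1)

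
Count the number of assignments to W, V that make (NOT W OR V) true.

Satisfying assignments: (0,0), (0,1), (1,1)
Count: 3 out of 4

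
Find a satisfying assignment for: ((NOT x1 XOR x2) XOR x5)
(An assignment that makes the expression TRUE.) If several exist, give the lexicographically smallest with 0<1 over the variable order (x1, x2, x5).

x1=0, x2=0, x5=0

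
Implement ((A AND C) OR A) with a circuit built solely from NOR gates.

((((A NOR A) NOR (C NOR C)) NOR A) NOR (((A NOR A) NOR (C NOR C)) NOR A))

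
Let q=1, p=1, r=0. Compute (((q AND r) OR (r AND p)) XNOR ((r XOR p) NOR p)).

Substituting: (((1 AND 0) OR (0 AND 1)) XNOR ((0 XOR 1) NOR 1))
= 1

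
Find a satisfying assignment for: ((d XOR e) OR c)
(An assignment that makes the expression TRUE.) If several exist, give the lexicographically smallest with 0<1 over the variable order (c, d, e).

c=0, d=0, e=1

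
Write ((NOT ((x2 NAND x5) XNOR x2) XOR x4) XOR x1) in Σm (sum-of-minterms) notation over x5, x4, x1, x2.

Σm(0, 3, 5, 6, 8, 9, 14, 15) = (NOT x5 AND NOT x4 AND NOT x1 AND NOT x2) OR (NOT x5 AND NOT x4 AND x1 AND x2) OR (NOT x5 AND x4 AND NOT x1 AND x2) OR (NOT x5 AND x4 AND x1 AND NOT x2) OR (x5 AND NOT x4 AND NOT x1 AND NOT x2) OR (x5 AND NOT x4 AND NOT x1 AND x2) OR (x5 AND x4 AND x1 AND NOT x2) OR (x5 AND x4 AND x1 AND x2)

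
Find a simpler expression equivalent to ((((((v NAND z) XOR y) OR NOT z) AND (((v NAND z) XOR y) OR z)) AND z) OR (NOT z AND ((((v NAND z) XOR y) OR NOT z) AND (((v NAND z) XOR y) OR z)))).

By distribution ((E AND v) OR (E AND NOT v) = E) then distribution ((E OR v) AND (E OR NOT v) = E):
= ((v NAND z) XOR y)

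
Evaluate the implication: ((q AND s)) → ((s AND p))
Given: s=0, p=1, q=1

Antecedent ((q AND s)) = 0; consequent ((s AND p)) = 0.
0 → 0 = 1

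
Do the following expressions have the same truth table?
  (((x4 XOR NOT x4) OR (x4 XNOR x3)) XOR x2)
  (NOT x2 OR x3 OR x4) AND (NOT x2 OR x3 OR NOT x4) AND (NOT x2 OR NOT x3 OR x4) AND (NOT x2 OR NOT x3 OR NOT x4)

Yes, they are equivalent — the two output columns agree on all 8 assignments:
x2 | x3 | x4 | Expression 1 | Expression 2
------------------------------------------
0 | 0 | 0 | 1 | 1
0 | 0 | 1 | 1 | 1
0 | 1 | 0 | 1 | 1
0 | 1 | 1 | 1 | 1
1 | 0 | 0 | 0 | 0
1 | 0 | 1 | 0 | 0
1 | 1 | 0 | 0 | 0
1 | 1 | 1 | 0 | 0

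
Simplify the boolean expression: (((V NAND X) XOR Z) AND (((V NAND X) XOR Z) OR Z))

By absorption (E AND (E OR v) = E):
= ((V NAND X) XOR Z)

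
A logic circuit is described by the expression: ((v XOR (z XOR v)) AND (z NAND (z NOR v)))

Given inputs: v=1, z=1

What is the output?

Substituting: ((1 XOR (1 XOR 1)) AND (1 NAND (1 NOR 1)))
= 1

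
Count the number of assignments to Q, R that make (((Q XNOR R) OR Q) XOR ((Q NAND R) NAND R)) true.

No assignment satisfies the expression.
Count: 0 out of 4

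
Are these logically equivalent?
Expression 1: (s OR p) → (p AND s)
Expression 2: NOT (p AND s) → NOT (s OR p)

Yes, Contrapositive is always equivalent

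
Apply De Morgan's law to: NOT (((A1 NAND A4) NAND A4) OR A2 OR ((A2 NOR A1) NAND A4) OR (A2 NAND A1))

NOT ((A1 NAND A4) NAND A4) AND NOT A2 AND NOT ((A2 NOR A1) NAND A4) AND NOT (A2 NAND A1)
De Morgan's: NOT(OR of terms) = AND of negations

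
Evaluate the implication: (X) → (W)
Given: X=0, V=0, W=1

Antecedent (X) = 0; consequent (W) = 1.
0 → 1 = 1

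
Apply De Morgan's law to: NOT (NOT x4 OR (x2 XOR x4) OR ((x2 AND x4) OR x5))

x4 AND NOT (x2 XOR x4) AND NOT ((x2 AND x4) OR x5)
De Morgan's: NOT(OR of terms) = AND of negations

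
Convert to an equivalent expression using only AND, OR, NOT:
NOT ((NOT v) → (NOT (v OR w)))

(NOT v) AND (v OR w)
(Negated implication: NOT(A → B) = A AND NOT B)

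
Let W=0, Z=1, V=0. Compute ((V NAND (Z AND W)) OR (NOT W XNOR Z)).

Substituting: ((0 NAND (1 AND 0)) OR (NOT 0 XNOR 1))
= 1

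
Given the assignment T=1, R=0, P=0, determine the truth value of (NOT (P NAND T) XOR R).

Substituting: (NOT (0 NAND 1) XOR 0)
= 0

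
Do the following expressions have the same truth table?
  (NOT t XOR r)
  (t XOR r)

No. Counterexample: with r=0, t=0, Expression 1 = 1 but Expression 2 = 0.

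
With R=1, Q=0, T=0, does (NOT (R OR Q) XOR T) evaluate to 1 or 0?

Substituting: (NOT (1 OR 0) XOR 0)
= 0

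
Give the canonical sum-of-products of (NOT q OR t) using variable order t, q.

Σm(0, 2, 3) = (NOT t AND NOT q) OR (t AND NOT q) OR (t AND q)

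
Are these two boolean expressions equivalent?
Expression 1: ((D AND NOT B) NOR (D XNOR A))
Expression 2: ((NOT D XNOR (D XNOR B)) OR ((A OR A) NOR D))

No. Counterexample: with A=0, D=0, B=0, Expression 1 = 0 but Expression 2 = 1.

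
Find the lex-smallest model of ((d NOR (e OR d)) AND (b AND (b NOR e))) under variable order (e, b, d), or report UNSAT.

UNSATISFIABLE - no assignment makes this expression true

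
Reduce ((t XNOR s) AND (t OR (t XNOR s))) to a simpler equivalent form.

By absorption (E AND (E OR v) = E):
= (t XNOR s)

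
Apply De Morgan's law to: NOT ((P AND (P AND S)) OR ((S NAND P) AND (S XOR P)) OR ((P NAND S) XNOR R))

NOT (P AND (P AND S)) AND NOT ((S NAND P) AND (S XOR P)) AND NOT ((P NAND S) XNOR R)
De Morgan's: NOT(OR of terms) = AND of negations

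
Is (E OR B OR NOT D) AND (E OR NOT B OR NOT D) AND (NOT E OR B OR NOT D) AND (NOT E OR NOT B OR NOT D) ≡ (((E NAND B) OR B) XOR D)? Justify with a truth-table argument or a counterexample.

Yes, they are equivalent — the two output columns agree on all 8 assignments:
E | B | D | Expression 1 | Expression 2
---------------------------------------
0 | 0 | 0 | 1 | 1
0 | 0 | 1 | 0 | 0
0 | 1 | 0 | 1 | 1
0 | 1 | 1 | 0 | 0
1 | 0 | 0 | 1 | 1
1 | 0 | 1 | 0 | 0
1 | 1 | 0 | 1 | 1
1 | 1 | 1 | 0 | 0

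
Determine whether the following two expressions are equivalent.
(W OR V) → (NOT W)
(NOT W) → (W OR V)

No, Converse is not equivalent to original (counterexample: W=0, V=0)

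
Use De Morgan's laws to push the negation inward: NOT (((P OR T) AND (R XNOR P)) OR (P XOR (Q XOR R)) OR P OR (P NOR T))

NOT ((P OR T) AND (R XNOR P)) AND NOT (P XOR (Q XOR R)) AND NOT P AND NOT (P NOR T)
De Morgan's: NOT(OR of terms) = AND of negations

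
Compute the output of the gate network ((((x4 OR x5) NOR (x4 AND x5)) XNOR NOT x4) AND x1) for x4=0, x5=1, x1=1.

Substituting: ((((0 OR 1) NOR (0 AND 1)) XNOR NOT 0) AND 1)
= 0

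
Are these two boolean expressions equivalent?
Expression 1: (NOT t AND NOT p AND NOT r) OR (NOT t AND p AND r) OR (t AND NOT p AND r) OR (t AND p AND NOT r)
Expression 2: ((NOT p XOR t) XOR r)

Yes, they are equivalent — the two output columns agree on all 8 assignments:
t | p | r | Expression 1 | Expression 2
---------------------------------------
0 | 0 | 0 | 1 | 1
0 | 0 | 1 | 0 | 0
0 | 1 | 0 | 0 | 0
0 | 1 | 1 | 1 | 1
1 | 0 | 0 | 0 | 0
1 | 0 | 1 | 1 | 1
1 | 1 | 0 | 1 | 1
1 | 1 | 1 | 0 | 0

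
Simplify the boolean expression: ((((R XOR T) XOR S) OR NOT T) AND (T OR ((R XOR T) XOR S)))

By distribution ((E OR v) AND (E OR NOT v) = E):
= ((R XOR T) XOR S)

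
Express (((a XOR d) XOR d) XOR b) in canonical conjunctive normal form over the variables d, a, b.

(d OR a OR b) AND (d OR NOT a OR NOT b) AND (NOT d OR a OR b) AND (NOT d OR NOT a OR NOT b)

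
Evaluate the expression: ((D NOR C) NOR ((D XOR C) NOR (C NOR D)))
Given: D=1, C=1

Substituting: ((1 NOR 1) NOR ((1 XOR 1) NOR (1 NOR 1)))
= 0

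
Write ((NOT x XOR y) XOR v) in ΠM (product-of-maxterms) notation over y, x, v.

ΠM(1, 2, 4, 7) = (y OR x OR NOT v) AND (y OR NOT x OR v) AND (NOT y OR x OR v) AND (NOT y OR NOT x OR NOT v)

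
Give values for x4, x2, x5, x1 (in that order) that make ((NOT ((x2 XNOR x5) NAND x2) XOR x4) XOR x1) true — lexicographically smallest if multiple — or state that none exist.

x4=0, x2=0, x5=0, x1=1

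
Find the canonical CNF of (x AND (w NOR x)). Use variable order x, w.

(x OR w) AND (x OR NOT w) AND (NOT x OR w) AND (NOT x OR NOT w)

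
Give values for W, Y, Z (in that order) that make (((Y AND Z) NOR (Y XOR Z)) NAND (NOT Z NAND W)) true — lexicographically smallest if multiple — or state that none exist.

W=0, Y=0, Z=1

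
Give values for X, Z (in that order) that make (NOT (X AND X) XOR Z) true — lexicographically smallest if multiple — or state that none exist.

X=0, Z=0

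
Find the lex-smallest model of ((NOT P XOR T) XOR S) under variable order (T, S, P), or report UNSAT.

T=0, S=0, P=0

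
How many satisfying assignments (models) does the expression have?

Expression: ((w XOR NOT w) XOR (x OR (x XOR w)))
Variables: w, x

Satisfying assignments: (0,0)
Count: 1 out of 4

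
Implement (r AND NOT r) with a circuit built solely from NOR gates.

((r NOR r) NOR ((r NOR r) NOR (r NOR r)))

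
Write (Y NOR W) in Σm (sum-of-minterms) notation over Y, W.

Σm(0) = (NOT Y AND NOT W)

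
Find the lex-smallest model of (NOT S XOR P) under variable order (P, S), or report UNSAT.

P=0, S=0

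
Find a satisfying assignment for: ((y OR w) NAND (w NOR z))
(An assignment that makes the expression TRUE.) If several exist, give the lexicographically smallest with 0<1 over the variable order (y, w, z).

y=0, w=0, z=0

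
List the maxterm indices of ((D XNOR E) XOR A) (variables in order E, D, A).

ΠM(1, 2, 4, 7) = (E OR D OR NOT A) AND (E OR NOT D OR A) AND (NOT E OR D OR A) AND (NOT E OR NOT D OR NOT A)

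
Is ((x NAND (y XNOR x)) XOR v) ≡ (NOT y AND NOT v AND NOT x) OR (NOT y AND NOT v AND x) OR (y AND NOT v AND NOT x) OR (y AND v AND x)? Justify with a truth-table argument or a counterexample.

Yes, they are equivalent — the two output columns agree on all 8 assignments:
y | v | x | Expression 1 | Expression 2
---------------------------------------
0 | 0 | 0 | 1 | 1
0 | 0 | 1 | 1 | 1
0 | 1 | 0 | 0 | 0
0 | 1 | 1 | 0 | 0
1 | 0 | 0 | 1 | 1
1 | 0 | 1 | 0 | 0
1 | 1 | 0 | 0 | 0
1 | 1 | 1 | 1 | 1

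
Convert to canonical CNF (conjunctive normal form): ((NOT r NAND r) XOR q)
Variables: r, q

(r OR NOT q) AND (NOT r OR NOT q)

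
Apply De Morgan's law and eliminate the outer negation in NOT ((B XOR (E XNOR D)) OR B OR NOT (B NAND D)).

NOT (B XOR (E XNOR D)) AND NOT B AND (B NAND D)
De Morgan's: NOT(OR of terms) = AND of negations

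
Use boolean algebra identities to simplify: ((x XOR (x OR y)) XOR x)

By XOR self-cancellation ((E XOR v) XOR v = E):
= (x OR y)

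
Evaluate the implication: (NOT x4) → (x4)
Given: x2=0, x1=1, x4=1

Antecedent (NOT x4) = 0; consequent (x4) = 1.
0 → 1 = 1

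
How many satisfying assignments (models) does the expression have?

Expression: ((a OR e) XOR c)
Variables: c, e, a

Satisfying assignments: (0,0,1), (0,1,0), (0,1,1), (1,0,0)
Count: 4 out of 8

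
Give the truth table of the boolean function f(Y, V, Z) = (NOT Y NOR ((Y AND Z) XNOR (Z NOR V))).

Y | V | Z | Output
------------------
0 | 0 | 0 | 0
0 | 0 | 1 | 0
0 | 1 | 0 | 0
0 | 1 | 1 | 0
1 | 0 | 0 | 1
1 | 0 | 1 | 1
1 | 1 | 0 | 0
1 | 1 | 1 | 1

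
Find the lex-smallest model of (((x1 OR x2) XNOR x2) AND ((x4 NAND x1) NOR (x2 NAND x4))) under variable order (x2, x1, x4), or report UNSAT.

x2=1, x1=1, x4=1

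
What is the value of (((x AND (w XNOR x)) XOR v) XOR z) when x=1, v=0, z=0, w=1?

Substituting: (((1 AND (1 XNOR 1)) XOR 0) XOR 0)
= 1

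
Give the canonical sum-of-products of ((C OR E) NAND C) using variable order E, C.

Σm(0, 2) = (NOT E AND NOT C) OR (E AND NOT C)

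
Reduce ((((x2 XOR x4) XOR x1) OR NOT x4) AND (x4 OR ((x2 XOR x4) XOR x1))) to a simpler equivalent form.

By distribution ((E OR v) AND (E OR NOT v) = E):
= ((x2 XOR x4) XOR x1)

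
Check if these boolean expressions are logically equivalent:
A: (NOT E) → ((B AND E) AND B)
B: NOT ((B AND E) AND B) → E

Yes, Contrapositive is always equivalent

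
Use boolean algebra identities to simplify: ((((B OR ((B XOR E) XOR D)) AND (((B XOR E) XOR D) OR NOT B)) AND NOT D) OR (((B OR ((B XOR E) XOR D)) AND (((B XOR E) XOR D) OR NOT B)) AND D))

By distribution ((E AND v) OR (E AND NOT v) = E) then distribution ((E OR v) AND (E OR NOT v) = E):
= ((B XOR E) XOR D)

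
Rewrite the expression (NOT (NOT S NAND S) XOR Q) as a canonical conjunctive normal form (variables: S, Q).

(S OR Q) AND (NOT S OR Q)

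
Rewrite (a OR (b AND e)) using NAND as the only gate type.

((a NAND a) NAND (((b NAND e) NAND (b NAND e)) NAND ((b NAND e) NAND (b NAND e))))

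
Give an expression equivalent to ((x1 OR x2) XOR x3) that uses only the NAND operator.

((((x1 NAND x1) NAND (x2 NAND x2)) NAND (((x1 NAND x1) NAND (x2 NAND x2)) NAND x3)) NAND (x3 NAND (((x1 NAND x1) NAND (x2 NAND x2)) NAND x3)))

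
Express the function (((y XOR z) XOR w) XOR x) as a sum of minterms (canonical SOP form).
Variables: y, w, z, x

Σm(1, 2, 4, 7, 8, 11, 13, 14) = (NOT y AND NOT w AND NOT z AND x) OR (NOT y AND NOT w AND z AND NOT x) OR (NOT y AND w AND NOT z AND NOT x) OR (NOT y AND w AND z AND x) OR (y AND NOT w AND NOT z AND NOT x) OR (y AND NOT w AND z AND x) OR (y AND w AND NOT z AND x) OR (y AND w AND z AND NOT x)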